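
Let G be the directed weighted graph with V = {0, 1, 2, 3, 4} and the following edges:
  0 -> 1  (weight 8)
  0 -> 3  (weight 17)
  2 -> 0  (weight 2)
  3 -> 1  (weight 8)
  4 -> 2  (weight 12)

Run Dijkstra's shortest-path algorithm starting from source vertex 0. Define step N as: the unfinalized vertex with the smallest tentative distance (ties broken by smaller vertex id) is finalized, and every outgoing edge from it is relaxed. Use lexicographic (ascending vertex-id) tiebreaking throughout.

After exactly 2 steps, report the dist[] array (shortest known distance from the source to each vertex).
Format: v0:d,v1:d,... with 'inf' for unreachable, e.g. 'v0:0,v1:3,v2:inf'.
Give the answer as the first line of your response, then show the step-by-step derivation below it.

v0:0,v1:8,v2:inf,v3:17,v4:inf

step 1: dist = v0:0,v1:8,v2:inf,v3:17,v4:inf
step 2: dist = v0:0,v1:8,v2:inf,v3:17,v4:inf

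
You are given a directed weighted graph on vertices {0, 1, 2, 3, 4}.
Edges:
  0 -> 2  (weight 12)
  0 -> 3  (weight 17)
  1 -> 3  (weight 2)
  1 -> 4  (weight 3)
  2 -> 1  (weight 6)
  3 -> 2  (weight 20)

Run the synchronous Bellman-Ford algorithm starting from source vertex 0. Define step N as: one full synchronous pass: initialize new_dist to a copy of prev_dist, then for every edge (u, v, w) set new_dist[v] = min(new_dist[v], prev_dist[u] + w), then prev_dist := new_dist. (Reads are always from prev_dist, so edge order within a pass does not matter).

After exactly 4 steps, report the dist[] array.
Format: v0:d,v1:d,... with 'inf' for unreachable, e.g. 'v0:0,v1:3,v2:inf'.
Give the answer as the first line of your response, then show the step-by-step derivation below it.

v0:0,v1:18,v2:12,v3:17,v4:21

step 1: dist = v0:0,v1:inf,v2:12,v3:17,v4:inf
step 2: dist = v0:0,v1:18,v2:12,v3:17,v4:inf
step 3: dist = v0:0,v1:18,v2:12,v3:17,v4:21
step 4: dist = v0:0,v1:18,v2:12,v3:17,v4:21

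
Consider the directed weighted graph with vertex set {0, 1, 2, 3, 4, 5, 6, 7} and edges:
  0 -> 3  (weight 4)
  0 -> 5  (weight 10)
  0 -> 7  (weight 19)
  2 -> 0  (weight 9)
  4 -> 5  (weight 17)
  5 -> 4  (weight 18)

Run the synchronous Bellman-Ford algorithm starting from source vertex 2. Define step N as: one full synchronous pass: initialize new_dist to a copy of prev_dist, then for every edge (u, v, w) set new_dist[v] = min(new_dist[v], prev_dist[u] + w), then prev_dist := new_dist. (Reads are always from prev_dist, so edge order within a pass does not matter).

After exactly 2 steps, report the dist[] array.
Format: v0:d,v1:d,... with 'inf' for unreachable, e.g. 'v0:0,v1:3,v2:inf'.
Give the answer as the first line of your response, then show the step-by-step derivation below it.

v0:9,v1:inf,v2:0,v3:13,v4:inf,v5:19,v6:inf,v7:28

step 1: dist = v0:9,v1:inf,v2:0,v3:inf,v4:inf,v5:inf,v6:inf,v7:inf
step 2: dist = v0:9,v1:inf,v2:0,v3:13,v4:inf,v5:19,v6:inf,v7:28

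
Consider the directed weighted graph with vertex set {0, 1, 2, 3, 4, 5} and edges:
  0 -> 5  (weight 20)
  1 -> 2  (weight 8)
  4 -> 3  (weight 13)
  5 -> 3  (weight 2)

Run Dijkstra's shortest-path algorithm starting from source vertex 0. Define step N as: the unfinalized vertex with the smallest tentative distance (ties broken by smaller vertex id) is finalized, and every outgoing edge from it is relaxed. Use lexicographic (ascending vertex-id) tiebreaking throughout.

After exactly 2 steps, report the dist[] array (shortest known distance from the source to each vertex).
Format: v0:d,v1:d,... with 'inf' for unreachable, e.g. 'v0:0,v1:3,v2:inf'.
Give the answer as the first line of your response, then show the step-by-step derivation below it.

v0:0,v1:inf,v2:inf,v3:22,v4:inf,v5:20

step 1: dist = v0:0,v1:inf,v2:inf,v3:inf,v4:inf,v5:20
step 2: dist = v0:0,v1:inf,v2:inf,v3:22,v4:inf,v5:20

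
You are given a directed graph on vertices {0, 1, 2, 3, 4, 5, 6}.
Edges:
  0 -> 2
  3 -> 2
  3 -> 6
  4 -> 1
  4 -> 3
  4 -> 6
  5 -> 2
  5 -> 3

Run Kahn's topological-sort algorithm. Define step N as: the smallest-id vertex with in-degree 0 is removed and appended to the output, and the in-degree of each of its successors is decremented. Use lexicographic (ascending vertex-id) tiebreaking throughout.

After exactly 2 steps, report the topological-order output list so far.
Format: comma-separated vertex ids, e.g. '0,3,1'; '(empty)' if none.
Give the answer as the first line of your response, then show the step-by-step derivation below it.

0,4

step 1: output 0; order=[0]; indeg=(0,1,2,2,0,0,2)
step 2: output 4; order=[0,4]; indeg=(0,0,2,1,0,0,1)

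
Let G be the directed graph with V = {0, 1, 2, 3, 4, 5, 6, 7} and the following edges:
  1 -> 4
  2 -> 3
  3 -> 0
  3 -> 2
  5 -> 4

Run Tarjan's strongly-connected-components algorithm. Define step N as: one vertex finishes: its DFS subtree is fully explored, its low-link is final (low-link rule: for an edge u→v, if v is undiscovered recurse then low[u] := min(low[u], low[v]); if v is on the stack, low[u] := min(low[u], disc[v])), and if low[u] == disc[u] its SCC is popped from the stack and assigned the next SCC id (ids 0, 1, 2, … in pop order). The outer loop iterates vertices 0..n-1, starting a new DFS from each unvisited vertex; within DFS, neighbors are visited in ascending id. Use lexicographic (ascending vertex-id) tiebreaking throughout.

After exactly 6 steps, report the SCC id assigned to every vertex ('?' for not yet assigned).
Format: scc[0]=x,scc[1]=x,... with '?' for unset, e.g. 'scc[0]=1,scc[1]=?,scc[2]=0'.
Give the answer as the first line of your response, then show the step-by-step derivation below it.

scc[0]=0,scc[1]=2,scc[2]=3,scc[3]=3,scc[4]=1,scc[5]=4,scc[6]=?,scc[7]=?

step 1: low=(low[0]=0,low[1]=?,low[2]=?,low[3]=?,low[4]=?,low[5]=?,low[6]=?,low[7]=?); scc=(scc[0]=0,scc[1]=?,scc[2]=?,scc[3]=?,scc[4]=?,scc[5]=?,scc[6]=?,scc[7]=?)
step 2: low=(low[0]=0,low[1]=1,low[2]=?,low[3]=?,low[4]=2,low[5]=?,low[6]=?,low[7]=?); scc=(scc[0]=0,scc[1]=?,scc[2]=?,scc[3]=?,scc[4]=1,scc[5]=?,scc[6]=?,scc[7]=?)
step 3: low=(low[0]=0,low[1]=1,low[2]=?,low[3]=?,low[4]=2,low[5]=?,low[6]=?,low[7]=?); scc=(scc[0]=0,scc[1]=2,scc[2]=?,scc[3]=?,scc[4]=1,scc[5]=?,scc[6]=?,scc[7]=?)
step 4: low=(low[0]=0,low[1]=1,low[2]=3,low[3]=3,low[4]=2,low[5]=?,low[6]=?,low[7]=?); scc=(scc[0]=0,scc[1]=2,scc[2]=?,scc[3]=?,scc[4]=1,scc[5]=?,scc[6]=?,scc[7]=?)
step 5: low=(low[0]=0,low[1]=1,low[2]=3,low[3]=3,low[4]=2,low[5]=?,low[6]=?,low[7]=?); scc=(scc[0]=0,scc[1]=2,scc[2]=3,scc[3]=3,scc[4]=1,scc[5]=?,scc[6]=?,scc[7]=?)
step 6: low=(low[0]=0,low[1]=1,low[2]=3,low[3]=3,low[4]=2,low[5]=5,low[6]=?,low[7]=?); scc=(scc[0]=0,scc[1]=2,scc[2]=3,scc[3]=3,scc[4]=1,scc[5]=4,scc[6]=?,scc[7]=?)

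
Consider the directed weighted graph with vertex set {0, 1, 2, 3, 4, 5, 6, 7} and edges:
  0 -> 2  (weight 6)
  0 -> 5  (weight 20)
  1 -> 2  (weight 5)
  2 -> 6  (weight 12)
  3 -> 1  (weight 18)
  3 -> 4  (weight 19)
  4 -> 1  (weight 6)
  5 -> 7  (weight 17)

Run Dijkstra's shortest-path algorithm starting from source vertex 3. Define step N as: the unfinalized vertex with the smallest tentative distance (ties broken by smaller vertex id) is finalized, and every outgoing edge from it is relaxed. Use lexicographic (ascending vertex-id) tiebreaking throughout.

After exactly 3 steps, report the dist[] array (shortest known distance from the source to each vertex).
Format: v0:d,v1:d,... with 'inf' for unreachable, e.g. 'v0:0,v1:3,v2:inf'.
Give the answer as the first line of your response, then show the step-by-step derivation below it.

v0:inf,v1:18,v2:23,v3:0,v4:19,v5:inf,v6:inf,v7:inf

step 1: dist = v0:inf,v1:18,v2:inf,v3:0,v4:19,v5:inf,v6:inf,v7:inf
step 2: dist = v0:inf,v1:18,v2:23,v3:0,v4:19,v5:inf,v6:inf,v7:inf
step 3: dist = v0:inf,v1:18,v2:23,v3:0,v4:19,v5:inf,v6:inf,v7:inf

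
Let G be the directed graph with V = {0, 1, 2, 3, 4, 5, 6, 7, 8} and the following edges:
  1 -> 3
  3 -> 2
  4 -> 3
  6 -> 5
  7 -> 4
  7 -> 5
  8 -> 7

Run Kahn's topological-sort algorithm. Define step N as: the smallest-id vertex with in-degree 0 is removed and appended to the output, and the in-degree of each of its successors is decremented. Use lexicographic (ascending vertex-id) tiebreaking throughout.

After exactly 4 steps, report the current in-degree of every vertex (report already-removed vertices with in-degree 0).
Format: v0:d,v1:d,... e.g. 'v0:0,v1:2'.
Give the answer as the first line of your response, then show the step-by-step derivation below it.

v0:0,v1:0,v2:1,v3:1,v4:1,v5:1,v6:0,v7:0,v8:0

step 1: output 0; order=[0]; indeg=(0,0,1,2,1,2,0,1,0)
step 2: output 1; order=[0,1]; indeg=(0,0,1,1,1,2,0,1,0)
step 3: output 6; order=[0,1,6]; indeg=(0,0,1,1,1,1,0,1,0)
step 4: output 8; order=[0,1,6,8]; indeg=(0,0,1,1,1,1,0,0,0)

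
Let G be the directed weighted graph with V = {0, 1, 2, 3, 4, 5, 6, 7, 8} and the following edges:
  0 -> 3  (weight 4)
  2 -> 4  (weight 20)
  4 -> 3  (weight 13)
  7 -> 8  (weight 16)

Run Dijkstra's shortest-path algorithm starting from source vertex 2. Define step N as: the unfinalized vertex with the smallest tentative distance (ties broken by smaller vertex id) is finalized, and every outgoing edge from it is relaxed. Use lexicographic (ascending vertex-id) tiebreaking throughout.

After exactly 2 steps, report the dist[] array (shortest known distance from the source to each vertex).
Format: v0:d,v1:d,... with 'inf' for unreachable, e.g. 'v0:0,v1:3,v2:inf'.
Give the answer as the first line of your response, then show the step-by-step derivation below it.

v0:inf,v1:inf,v2:0,v3:33,v4:20,v5:inf,v6:inf,v7:inf,v8:inf

step 1: dist = v0:inf,v1:inf,v2:0,v3:inf,v4:20,v5:inf,v6:inf,v7:inf,v8:inf
step 2: dist = v0:inf,v1:inf,v2:0,v3:33,v4:20,v5:inf,v6:inf,v7:inf,v8:inf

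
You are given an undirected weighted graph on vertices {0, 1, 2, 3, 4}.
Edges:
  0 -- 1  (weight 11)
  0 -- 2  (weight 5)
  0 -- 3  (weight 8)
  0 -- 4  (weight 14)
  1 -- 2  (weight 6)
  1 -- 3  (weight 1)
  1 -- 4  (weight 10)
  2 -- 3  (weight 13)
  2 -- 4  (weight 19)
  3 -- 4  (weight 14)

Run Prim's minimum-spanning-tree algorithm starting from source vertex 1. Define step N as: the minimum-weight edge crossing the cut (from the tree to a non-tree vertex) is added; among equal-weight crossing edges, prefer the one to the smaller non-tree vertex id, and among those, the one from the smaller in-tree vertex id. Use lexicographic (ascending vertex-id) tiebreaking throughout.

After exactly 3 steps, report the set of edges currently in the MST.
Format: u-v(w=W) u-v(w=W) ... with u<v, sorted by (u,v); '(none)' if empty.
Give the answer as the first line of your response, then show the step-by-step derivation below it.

0-2(w=5) 1-2(w=6) 1-3(w=1)

step 1: add edge 1-3 (w=1); MST = {1-3(w=1)}
step 2: add edge 1-2 (w=6); MST = {1-2(w=6) 1-3(w=1)}
step 3: add edge 0-2 (w=5); MST = {0-2(w=5) 1-2(w=6) 1-3(w=1)}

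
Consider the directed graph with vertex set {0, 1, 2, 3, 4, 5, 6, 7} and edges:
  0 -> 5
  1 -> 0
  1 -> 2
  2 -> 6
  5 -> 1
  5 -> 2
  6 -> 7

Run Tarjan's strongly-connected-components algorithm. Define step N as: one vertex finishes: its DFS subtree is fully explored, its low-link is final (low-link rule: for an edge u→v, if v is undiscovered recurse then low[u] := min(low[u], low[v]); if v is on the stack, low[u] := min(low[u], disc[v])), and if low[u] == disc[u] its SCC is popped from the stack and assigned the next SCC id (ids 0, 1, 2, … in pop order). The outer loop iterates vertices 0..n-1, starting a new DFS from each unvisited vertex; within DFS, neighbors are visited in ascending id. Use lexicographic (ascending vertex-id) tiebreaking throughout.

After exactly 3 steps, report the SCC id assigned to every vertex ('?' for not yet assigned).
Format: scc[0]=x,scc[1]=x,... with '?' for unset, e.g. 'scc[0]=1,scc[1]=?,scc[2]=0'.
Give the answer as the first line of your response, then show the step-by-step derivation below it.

scc[0]=?,scc[1]=?,scc[2]=2,scc[3]=?,scc[4]=?,scc[5]=?,scc[6]=1,scc[7]=0

step 1: low=(low[0]=0,low[1]=0,low[2]=3,low[3]=?,low[4]=?,low[5]=1,low[6]=4,low[7]=5); scc=(scc[0]=?,scc[1]=?,scc[2]=?,scc[3]=?,scc[4]=?,scc[5]=?,scc[6]=?,scc[7]=0)
step 2: low=(low[0]=0,low[1]=0,low[2]=3,low[3]=?,low[4]=?,low[5]=1,low[6]=4,low[7]=5); scc=(scc[0]=?,scc[1]=?,scc[2]=?,scc[3]=?,scc[4]=?,scc[5]=?,scc[6]=1,scc[7]=0)
step 3: low=(low[0]=0,low[1]=0,low[2]=3,low[3]=?,low[4]=?,low[5]=1,low[6]=4,low[7]=5); scc=(scc[0]=?,scc[1]=?,scc[2]=2,scc[3]=?,scc[4]=?,scc[5]=?,scc[6]=1,scc[7]=0)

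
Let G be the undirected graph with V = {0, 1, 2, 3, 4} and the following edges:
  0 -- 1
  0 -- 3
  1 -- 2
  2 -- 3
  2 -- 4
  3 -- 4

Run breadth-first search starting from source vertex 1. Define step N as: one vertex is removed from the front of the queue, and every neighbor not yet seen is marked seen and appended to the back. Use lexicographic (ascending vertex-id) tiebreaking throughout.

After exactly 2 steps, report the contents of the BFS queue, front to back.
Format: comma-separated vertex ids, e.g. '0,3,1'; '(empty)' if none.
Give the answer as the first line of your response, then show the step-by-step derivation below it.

2,3

step 1: dequeue 1; queue=[0,2]; order=1
step 2: dequeue 0; queue=[2,3]; order=1,0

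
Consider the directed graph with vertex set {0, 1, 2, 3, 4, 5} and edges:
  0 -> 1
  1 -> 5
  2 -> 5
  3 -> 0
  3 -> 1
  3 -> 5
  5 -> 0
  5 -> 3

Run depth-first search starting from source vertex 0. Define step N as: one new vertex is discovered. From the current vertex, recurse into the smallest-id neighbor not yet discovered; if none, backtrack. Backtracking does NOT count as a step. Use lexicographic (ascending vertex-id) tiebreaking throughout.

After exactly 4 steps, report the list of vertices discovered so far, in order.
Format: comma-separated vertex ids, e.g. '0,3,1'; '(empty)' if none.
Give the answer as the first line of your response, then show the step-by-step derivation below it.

0,1,5,3

step 1: discover 0; path=0; order=0
step 2: discover 1; path=0>1; order=0,1
step 3: discover 5; path=0>1>5; order=0,1,5
step 4: discover 3; path=0>1>5>3; order=0,1,5,3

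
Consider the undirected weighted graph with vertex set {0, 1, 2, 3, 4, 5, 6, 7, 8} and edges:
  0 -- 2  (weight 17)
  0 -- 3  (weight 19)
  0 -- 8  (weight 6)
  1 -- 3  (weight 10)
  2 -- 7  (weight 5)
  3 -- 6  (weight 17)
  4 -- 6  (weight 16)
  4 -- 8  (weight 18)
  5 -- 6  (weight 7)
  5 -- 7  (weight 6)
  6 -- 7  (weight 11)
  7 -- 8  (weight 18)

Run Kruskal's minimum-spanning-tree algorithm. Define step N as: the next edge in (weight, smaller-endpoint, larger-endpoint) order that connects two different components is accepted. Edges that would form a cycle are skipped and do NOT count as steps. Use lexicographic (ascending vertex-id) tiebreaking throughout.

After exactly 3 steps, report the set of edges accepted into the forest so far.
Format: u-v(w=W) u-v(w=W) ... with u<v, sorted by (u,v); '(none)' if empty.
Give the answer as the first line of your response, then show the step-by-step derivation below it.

0-8(w=6) 2-7(w=5) 5-7(w=6)

step 1: add edge 2-7 (w=5); MST = {2-7(w=5)}
step 2: add edge 0-8 (w=6); MST = {0-8(w=6) 2-7(w=5)}
step 3: add edge 5-7 (w=6); MST = {0-8(w=6) 2-7(w=5) 5-7(w=6)}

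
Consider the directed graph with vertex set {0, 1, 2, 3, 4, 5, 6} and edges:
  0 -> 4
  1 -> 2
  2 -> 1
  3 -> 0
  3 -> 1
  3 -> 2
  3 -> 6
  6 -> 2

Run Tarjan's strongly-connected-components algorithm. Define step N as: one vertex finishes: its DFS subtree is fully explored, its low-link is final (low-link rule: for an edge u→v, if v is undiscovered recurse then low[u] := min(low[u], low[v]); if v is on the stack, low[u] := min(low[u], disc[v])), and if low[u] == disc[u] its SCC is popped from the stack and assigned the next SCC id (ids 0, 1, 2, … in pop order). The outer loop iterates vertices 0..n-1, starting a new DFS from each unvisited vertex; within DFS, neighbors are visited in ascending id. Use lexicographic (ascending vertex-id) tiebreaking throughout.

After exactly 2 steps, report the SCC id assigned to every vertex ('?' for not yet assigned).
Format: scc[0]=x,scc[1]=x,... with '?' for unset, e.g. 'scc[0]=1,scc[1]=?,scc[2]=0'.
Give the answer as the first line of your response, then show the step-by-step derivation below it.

scc[0]=1,scc[1]=?,scc[2]=?,scc[3]=?,scc[4]=0,scc[5]=?,scc[6]=?

step 1: low=(low[0]=0,low[1]=?,low[2]=?,low[3]=?,low[4]=1,low[5]=?,low[6]=?); scc=(scc[0]=?,scc[1]=?,scc[2]=?,scc[3]=?,scc[4]=0,scc[5]=?,scc[6]=?)
step 2: low=(low[0]=0,low[1]=?,low[2]=?,low[3]=?,low[4]=1,low[5]=?,low[6]=?); scc=(scc[0]=1,scc[1]=?,scc[2]=?,scc[3]=?,scc[4]=0,scc[5]=?,scc[6]=?)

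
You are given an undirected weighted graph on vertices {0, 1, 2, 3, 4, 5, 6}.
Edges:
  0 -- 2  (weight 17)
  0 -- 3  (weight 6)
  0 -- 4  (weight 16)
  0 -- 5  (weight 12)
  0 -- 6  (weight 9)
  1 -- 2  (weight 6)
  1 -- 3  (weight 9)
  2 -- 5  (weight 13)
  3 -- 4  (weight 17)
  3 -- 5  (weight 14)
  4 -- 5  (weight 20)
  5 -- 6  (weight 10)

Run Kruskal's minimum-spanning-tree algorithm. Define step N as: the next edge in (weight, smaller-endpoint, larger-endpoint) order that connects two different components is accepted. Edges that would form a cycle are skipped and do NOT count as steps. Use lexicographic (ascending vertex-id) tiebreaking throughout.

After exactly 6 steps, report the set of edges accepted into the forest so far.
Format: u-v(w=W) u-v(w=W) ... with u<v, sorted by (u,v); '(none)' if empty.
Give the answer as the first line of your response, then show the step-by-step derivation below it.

0-3(w=6) 0-4(w=16) 0-6(w=9) 1-2(w=6) 1-3(w=9) 5-6(w=10)

step 1: add edge 0-3 (w=6); MST = {0-3(w=6)}
step 2: add edge 1-2 (w=6); MST = {0-3(w=6) 1-2(w=6)}
step 3: add edge 0-6 (w=9); MST = {0-3(w=6) 0-6(w=9) 1-2(w=6)}
step 4: add edge 1-3 (w=9); MST = {0-3(w=6) 0-6(w=9) 1-2(w=6) 1-3(w=9)}
step 5: add edge 5-6 (w=10); MST = {0-3(w=6) 0-6(w=9) 1-2(w=6) 1-3(w=9) 5-6(w=10)}
step 6: add edge 0-4 (w=16); MST = {0-3(w=6) 0-4(w=16) 0-6(w=9) 1-2(w=6) 1-3(w=9) 5-6(w=10)}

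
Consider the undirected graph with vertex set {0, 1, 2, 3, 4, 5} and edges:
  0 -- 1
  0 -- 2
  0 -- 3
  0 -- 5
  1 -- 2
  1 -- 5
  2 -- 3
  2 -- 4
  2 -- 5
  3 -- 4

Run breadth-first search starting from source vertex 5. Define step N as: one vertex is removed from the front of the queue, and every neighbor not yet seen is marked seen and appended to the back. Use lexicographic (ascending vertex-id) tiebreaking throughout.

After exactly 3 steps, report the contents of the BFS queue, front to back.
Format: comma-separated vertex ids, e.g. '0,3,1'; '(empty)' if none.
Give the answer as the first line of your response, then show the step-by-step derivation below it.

2,3

step 1: dequeue 5; queue=[0,1,2]; order=5
step 2: dequeue 0; queue=[1,2,3]; order=5,0
step 3: dequeue 1; queue=[2,3]; order=5,0,1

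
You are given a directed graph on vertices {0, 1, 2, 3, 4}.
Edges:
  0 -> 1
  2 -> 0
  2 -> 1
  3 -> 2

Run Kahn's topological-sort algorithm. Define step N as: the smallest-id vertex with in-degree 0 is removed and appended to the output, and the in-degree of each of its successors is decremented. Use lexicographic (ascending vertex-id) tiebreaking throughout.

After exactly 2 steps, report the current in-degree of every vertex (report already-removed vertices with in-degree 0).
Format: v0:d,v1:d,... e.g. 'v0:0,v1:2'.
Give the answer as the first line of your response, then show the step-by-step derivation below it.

v0:0,v1:1,v2:0,v3:0,v4:0

step 1: output 3; order=[3]; indeg=(1,2,0,0,0)
step 2: output 2; order=[3,2]; indeg=(0,1,0,0,0)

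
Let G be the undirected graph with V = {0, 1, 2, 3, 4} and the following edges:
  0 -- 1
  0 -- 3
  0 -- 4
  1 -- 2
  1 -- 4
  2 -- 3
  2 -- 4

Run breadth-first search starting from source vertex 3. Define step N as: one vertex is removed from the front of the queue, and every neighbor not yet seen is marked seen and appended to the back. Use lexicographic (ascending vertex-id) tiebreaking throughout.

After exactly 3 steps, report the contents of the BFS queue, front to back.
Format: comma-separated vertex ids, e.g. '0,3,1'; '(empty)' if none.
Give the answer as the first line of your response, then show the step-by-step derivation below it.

1,4

step 1: dequeue 3; queue=[0,2]; order=3
step 2: dequeue 0; queue=[2,1,4]; order=3,0
step 3: dequeue 2; queue=[1,4]; order=3,0,2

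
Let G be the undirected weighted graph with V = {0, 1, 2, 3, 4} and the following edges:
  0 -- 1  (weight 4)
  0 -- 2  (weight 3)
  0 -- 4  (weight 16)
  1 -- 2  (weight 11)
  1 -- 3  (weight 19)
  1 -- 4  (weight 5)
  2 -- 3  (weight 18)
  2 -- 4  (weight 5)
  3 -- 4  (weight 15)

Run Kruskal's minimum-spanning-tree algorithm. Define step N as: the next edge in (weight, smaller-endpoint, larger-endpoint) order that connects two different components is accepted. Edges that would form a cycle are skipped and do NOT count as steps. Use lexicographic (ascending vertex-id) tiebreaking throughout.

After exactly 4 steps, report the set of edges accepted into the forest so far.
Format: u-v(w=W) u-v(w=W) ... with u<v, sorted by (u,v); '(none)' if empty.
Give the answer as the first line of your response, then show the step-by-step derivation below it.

0-1(w=4) 0-2(w=3) 1-4(w=5) 3-4(w=15)

step 1: add edge 0-2 (w=3); MST = {0-2(w=3)}
step 2: add edge 0-1 (w=4); MST = {0-1(w=4) 0-2(w=3)}
step 3: add edge 1-4 (w=5); MST = {0-1(w=4) 0-2(w=3) 1-4(w=5)}
step 4: add edge 3-4 (w=15); MST = {0-1(w=4) 0-2(w=3) 1-4(w=5) 3-4(w=15)}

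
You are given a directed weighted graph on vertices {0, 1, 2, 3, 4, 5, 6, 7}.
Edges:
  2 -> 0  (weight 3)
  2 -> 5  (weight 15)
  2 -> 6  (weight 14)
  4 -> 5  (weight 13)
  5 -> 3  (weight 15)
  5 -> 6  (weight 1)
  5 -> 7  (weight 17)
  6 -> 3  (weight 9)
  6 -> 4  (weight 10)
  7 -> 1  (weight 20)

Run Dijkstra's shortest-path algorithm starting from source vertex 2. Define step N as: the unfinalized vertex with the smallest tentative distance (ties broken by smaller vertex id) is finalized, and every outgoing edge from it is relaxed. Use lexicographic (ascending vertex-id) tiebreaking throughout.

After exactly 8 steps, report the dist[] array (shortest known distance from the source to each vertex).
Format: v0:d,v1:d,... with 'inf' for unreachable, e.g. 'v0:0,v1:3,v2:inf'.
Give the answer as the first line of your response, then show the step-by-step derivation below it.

v0:3,v1:52,v2:0,v3:23,v4:24,v5:15,v6:14,v7:32

step 1: dist = v0:3,v1:inf,v2:0,v3:inf,v4:inf,v5:15,v6:14,v7:inf
step 2: dist = v0:3,v1:inf,v2:0,v3:inf,v4:inf,v5:15,v6:14,v7:inf
step 3: dist = v0:3,v1:inf,v2:0,v3:23,v4:24,v5:15,v6:14,v7:inf
step 4: dist = v0:3,v1:inf,v2:0,v3:23,v4:24,v5:15,v6:14,v7:32
step 5: dist = v0:3,v1:inf,v2:0,v3:23,v4:24,v5:15,v6:14,v7:32
step 6: dist = v0:3,v1:inf,v2:0,v3:23,v4:24,v5:15,v6:14,v7:32
step 7: dist = v0:3,v1:52,v2:0,v3:23,v4:24,v5:15,v6:14,v7:32
step 8: dist = v0:3,v1:52,v2:0,v3:23,v4:24,v5:15,v6:14,v7:32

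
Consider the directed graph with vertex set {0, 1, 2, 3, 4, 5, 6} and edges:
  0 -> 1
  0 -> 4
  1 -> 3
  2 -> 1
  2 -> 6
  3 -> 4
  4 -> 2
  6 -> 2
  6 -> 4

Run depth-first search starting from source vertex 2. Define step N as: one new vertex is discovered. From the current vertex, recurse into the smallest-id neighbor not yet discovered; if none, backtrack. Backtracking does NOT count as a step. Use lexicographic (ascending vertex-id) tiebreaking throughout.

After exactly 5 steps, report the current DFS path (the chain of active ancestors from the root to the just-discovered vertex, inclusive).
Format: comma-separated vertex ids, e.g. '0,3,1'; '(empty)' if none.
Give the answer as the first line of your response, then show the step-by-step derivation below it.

2,6

step 1: discover 2; path=2; order=2
step 2: discover 1; path=2>1; order=2,1
step 3: discover 3; path=2>1>3; order=2,1,3
step 4: discover 4; path=2>1>3>4; order=2,1,3,4
step 5: discover 6; path=2>6; order=2,1,3,4,6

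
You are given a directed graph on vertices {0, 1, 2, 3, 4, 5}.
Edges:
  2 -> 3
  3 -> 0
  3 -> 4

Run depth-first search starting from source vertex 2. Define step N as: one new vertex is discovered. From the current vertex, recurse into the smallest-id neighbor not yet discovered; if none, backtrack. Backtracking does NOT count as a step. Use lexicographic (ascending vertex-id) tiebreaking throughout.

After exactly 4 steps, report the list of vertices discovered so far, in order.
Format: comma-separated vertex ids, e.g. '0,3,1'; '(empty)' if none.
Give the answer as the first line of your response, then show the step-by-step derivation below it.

2,3,0,4

step 1: discover 2; path=2; order=2
step 2: discover 3; path=2>3; order=2,3
step 3: discover 0; path=2>3>0; order=2,3,0
step 4: discover 4; path=2>3>4; order=2,3,0,4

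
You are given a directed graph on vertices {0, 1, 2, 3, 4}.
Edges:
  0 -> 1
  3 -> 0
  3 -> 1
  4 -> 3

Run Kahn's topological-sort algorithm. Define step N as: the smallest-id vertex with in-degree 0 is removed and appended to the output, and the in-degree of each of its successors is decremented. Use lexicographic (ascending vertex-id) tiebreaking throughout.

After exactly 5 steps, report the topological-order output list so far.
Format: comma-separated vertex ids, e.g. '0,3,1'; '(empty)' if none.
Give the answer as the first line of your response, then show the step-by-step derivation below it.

2,4,3,0,1

step 1: output 2; order=[2]; indeg=(1,2,0,1,0)
step 2: output 4; order=[2,4]; indeg=(1,2,0,0,0)
step 3: output 3; order=[2,4,3]; indeg=(0,1,0,0,0)
step 4: output 0; order=[2,4,3,0]; indeg=(0,0,0,0,0)
step 5: output 1; order=[2,4,3,0,1]; indeg=(0,0,0,0,0)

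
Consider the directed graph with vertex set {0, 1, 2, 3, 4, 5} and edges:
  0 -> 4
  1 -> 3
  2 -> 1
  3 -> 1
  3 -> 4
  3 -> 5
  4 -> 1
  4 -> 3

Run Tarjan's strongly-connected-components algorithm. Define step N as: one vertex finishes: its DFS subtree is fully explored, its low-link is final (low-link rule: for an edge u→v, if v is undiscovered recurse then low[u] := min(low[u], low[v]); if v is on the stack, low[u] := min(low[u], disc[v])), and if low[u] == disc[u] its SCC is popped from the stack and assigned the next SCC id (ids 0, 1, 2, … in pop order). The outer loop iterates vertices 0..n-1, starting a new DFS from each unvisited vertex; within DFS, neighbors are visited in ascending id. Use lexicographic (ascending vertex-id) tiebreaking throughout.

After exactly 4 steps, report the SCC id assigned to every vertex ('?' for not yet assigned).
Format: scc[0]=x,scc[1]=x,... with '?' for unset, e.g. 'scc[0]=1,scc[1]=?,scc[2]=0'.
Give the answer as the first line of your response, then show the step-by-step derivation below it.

scc[0]=?,scc[1]=1,scc[2]=?,scc[3]=1,scc[4]=1,scc[5]=0

step 1: low=(low[0]=0,low[1]=2,low[2]=?,low[3]=1,low[4]=1,low[5]=4); scc=(scc[0]=?,scc[1]=?,scc[2]=?,scc[3]=?,scc[4]=?,scc[5]=0)
step 2: low=(low[0]=0,low[1]=2,low[2]=?,low[3]=1,low[4]=1,low[5]=4); scc=(scc[0]=?,scc[1]=?,scc[2]=?,scc[3]=?,scc[4]=?,scc[5]=0)
step 3: low=(low[0]=0,low[1]=1,low[2]=?,low[3]=1,low[4]=1,low[5]=4); scc=(scc[0]=?,scc[1]=?,scc[2]=?,scc[3]=?,scc[4]=?,scc[5]=0)
step 4: low=(low[0]=0,low[1]=1,low[2]=?,low[3]=1,low[4]=1,low[5]=4); scc=(scc[0]=?,scc[1]=1,scc[2]=?,scc[3]=1,scc[4]=1,scc[5]=0)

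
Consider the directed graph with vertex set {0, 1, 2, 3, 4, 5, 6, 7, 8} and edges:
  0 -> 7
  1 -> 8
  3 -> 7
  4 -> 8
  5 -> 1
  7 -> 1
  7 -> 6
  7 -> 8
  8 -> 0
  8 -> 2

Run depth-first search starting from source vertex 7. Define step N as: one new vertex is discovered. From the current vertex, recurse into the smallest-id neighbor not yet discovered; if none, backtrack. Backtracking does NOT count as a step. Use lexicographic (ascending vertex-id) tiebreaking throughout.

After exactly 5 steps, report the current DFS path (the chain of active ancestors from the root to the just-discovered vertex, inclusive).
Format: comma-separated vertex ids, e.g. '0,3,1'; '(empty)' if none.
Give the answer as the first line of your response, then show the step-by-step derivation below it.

7,1,8,2

step 1: discover 7; path=7; order=7
step 2: discover 1; path=7>1; order=7,1
step 3: discover 8; path=7>1>8; order=7,1,8
step 4: discover 0; path=7>1>8>0; order=7,1,8,0
step 5: discover 2; path=7>1>8>2; order=7,1,8,0,2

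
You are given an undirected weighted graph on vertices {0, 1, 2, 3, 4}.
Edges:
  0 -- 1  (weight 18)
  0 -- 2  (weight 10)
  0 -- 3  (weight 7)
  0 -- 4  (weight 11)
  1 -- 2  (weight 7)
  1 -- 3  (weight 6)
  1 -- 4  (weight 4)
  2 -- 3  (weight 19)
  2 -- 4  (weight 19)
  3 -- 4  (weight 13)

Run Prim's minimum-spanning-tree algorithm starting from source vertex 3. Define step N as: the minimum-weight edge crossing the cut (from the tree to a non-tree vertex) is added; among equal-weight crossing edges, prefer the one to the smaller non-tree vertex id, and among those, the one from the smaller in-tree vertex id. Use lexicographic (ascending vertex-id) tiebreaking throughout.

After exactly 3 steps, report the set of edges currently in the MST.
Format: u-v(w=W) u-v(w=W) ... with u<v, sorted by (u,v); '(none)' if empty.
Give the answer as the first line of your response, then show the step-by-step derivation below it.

0-3(w=7) 1-3(w=6) 1-4(w=4)

step 1: add edge 1-3 (w=6); MST = {1-3(w=6)}
step 2: add edge 1-4 (w=4); MST = {1-3(w=6) 1-4(w=4)}
step 3: add edge 0-3 (w=7); MST = {0-3(w=7) 1-3(w=6) 1-4(w=4)}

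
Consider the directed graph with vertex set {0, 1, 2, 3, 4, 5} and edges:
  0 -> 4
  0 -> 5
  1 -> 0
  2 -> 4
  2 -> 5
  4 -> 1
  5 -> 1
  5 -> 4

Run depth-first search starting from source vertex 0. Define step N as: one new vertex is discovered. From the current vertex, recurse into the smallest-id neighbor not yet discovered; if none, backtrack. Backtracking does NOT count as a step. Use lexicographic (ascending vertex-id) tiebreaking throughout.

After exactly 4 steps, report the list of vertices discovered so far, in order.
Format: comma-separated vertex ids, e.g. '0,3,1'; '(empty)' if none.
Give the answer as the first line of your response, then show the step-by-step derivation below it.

0,4,1,5

step 1: discover 0; path=0; order=0
step 2: discover 4; path=0>4; order=0,4
step 3: discover 1; path=0>4>1; order=0,4,1
step 4: discover 5; path=0>5; order=0,4,1,5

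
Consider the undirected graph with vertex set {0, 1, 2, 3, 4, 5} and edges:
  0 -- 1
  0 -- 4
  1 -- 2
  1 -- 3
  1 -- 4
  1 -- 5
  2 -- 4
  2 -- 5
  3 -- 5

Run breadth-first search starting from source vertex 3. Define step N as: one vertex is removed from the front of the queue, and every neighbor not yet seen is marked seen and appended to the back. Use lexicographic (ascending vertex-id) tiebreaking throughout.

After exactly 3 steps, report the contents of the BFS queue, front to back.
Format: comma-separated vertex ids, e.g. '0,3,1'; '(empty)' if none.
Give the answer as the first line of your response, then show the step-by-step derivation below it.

0,2,4

step 1: dequeue 3; queue=[1,5]; order=3
step 2: dequeue 1; queue=[5,0,2,4]; order=3,1
step 3: dequeue 5; queue=[0,2,4]; order=3,1,5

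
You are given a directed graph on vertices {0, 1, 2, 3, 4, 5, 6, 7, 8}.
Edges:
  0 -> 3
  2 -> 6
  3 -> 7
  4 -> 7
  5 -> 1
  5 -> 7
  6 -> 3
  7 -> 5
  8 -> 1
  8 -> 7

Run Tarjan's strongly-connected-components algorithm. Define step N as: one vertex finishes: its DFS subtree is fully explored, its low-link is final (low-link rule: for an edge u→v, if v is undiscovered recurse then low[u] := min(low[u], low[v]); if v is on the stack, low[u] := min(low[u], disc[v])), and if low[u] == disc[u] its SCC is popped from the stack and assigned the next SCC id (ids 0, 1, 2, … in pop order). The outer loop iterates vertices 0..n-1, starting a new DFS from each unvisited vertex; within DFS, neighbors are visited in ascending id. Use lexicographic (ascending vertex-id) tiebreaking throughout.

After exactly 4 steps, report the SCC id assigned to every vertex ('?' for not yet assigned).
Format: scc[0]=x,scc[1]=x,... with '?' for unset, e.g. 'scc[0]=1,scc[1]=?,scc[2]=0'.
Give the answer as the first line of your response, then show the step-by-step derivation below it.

scc[0]=?,scc[1]=0,scc[2]=?,scc[3]=2,scc[4]=?,scc[5]=1,scc[6]=?,scc[7]=1,scc[8]=?

step 1: low=(low[0]=0,low[1]=4,low[2]=?,low[3]=1,low[4]=?,low[5]=3,low[6]=?,low[7]=2,low[8]=?); scc=(scc[0]=?,scc[1]=0,scc[2]=?,scc[3]=?,scc[4]=?,scc[5]=?,scc[6]=?,scc[7]=?,scc[8]=?)
step 2: low=(low[0]=0,low[1]=4,low[2]=?,low[3]=1,low[4]=?,low[5]=2,low[6]=?,low[7]=2,low[8]=?); scc=(scc[0]=?,scc[1]=0,scc[2]=?,scc[3]=?,scc[4]=?,scc[5]=?,scc[6]=?,scc[7]=?,scc[8]=?)
step 3: low=(low[0]=0,low[1]=4,low[2]=?,low[3]=1,low[4]=?,low[5]=2,low[6]=?,low[7]=2,low[8]=?); scc=(scc[0]=?,scc[1]=0,scc[2]=?,scc[3]=?,scc[4]=?,scc[5]=1,scc[6]=?,scc[7]=1,scc[8]=?)
step 4: low=(low[0]=0,low[1]=4,low[2]=?,low[3]=1,low[4]=?,low[5]=2,low[6]=?,low[7]=2,low[8]=?); scc=(scc[0]=?,scc[1]=0,scc[2]=?,scc[3]=2,scc[4]=?,scc[5]=1,scc[6]=?,scc[7]=1,scc[8]=?)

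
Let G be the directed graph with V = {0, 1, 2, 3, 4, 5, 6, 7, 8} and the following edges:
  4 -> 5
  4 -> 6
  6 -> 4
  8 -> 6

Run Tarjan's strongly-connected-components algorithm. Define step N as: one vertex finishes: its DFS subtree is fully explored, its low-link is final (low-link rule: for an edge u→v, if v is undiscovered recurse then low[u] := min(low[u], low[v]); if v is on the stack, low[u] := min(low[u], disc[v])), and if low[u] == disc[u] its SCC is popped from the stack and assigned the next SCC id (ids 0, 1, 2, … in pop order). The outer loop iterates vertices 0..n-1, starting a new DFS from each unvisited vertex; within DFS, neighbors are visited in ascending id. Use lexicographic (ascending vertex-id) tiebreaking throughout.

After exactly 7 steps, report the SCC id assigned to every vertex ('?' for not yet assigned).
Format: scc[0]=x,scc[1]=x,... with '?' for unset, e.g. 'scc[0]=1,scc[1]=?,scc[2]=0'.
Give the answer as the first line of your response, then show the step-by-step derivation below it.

scc[0]=0,scc[1]=1,scc[2]=2,scc[3]=3,scc[4]=5,scc[5]=4,scc[6]=5,scc[7]=?,scc[8]=?

step 1: low=(low[0]=0,low[1]=?,low[2]=?,low[3]=?,low[4]=?,low[5]=?,low[6]=?,low[7]=?,low[8]=?); scc=(scc[0]=0,scc[1]=?,scc[2]=?,scc[3]=?,scc[4]=?,scc[5]=?,scc[6]=?,scc[7]=?,scc[8]=?)
step 2: low=(low[0]=0,low[1]=1,low[2]=?,low[3]=?,low[4]=?,low[5]=?,low[6]=?,low[7]=?,low[8]=?); scc=(scc[0]=0,scc[1]=1,scc[2]=?,scc[3]=?,scc[4]=?,scc[5]=?,scc[6]=?,scc[7]=?,scc[8]=?)
step 3: low=(low[0]=0,low[1]=1,low[2]=2,low[3]=?,low[4]=?,low[5]=?,low[6]=?,low[7]=?,low[8]=?); scc=(scc[0]=0,scc[1]=1,scc[2]=2,scc[3]=?,scc[4]=?,scc[5]=?,scc[6]=?,scc[7]=?,scc[8]=?)
step 4: low=(low[0]=0,low[1]=1,low[2]=2,low[3]=3,low[4]=?,low[5]=?,low[6]=?,low[7]=?,low[8]=?); scc=(scc[0]=0,scc[1]=1,scc[2]=2,scc[3]=3,scc[4]=?,scc[5]=?,scc[6]=?,scc[7]=?,scc[8]=?)
step 5: low=(low[0]=0,low[1]=1,low[2]=2,low[3]=3,low[4]=4,low[5]=5,low[6]=?,low[7]=?,low[8]=?); scc=(scc[0]=0,scc[1]=1,scc[2]=2,scc[3]=3,scc[4]=?,scc[5]=4,scc[6]=?,scc[7]=?,scc[8]=?)
step 6: low=(low[0]=0,low[1]=1,low[2]=2,low[3]=3,low[4]=4,low[5]=5,low[6]=4,low[7]=?,low[8]=?); scc=(scc[0]=0,scc[1]=1,scc[2]=2,scc[3]=3,scc[4]=?,scc[5]=4,scc[6]=?,scc[7]=?,scc[8]=?)
step 7: low=(low[0]=0,low[1]=1,low[2]=2,low[3]=3,low[4]=4,low[5]=5,low[6]=4,low[7]=?,low[8]=?); scc=(scc[0]=0,scc[1]=1,scc[2]=2,scc[3]=3,scc[4]=5,scc[5]=4,scc[6]=5,scc[7]=?,scc[8]=?)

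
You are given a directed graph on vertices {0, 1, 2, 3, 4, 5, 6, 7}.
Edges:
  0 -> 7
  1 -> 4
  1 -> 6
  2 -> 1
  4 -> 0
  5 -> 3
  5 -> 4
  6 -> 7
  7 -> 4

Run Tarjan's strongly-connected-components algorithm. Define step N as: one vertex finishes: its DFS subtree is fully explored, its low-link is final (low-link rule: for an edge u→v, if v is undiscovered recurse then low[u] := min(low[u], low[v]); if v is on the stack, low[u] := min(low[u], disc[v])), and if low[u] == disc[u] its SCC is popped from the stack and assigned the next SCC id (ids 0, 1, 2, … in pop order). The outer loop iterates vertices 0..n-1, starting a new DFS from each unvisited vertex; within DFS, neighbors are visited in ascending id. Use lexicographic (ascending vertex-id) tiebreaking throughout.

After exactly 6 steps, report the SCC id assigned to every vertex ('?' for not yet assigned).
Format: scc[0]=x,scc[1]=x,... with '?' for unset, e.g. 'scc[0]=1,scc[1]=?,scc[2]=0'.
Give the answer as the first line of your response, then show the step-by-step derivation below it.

scc[0]=0,scc[1]=2,scc[2]=3,scc[3]=?,scc[4]=0,scc[5]=?,scc[6]=1,scc[7]=0

step 1: low=(low[0]=0,low[1]=?,low[2]=?,low[3]=?,low[4]=0,low[5]=?,low[6]=?,low[7]=1); scc=(scc[0]=?,scc[1]=?,scc[2]=?,scc[3]=?,scc[4]=?,scc[5]=?,scc[6]=?,scc[7]=?)
step 2: low=(low[0]=0,low[1]=?,low[2]=?,low[3]=?,low[4]=0,low[5]=?,low[6]=?,low[7]=0); scc=(scc[0]=?,scc[1]=?,scc[2]=?,scc[3]=?,scc[4]=?,scc[5]=?,scc[6]=?,scc[7]=?)
step 3: low=(low[0]=0,low[1]=?,low[2]=?,low[3]=?,low[4]=0,low[5]=?,low[6]=?,low[7]=0); scc=(scc[0]=0,scc[1]=?,scc[2]=?,scc[3]=?,scc[4]=0,scc[5]=?,scc[6]=?,scc[7]=0)
step 4: low=(low[0]=0,low[1]=3,low[2]=?,low[3]=?,low[4]=0,low[5]=?,low[6]=4,low[7]=0); scc=(scc[0]=0,scc[1]=?,scc[2]=?,scc[3]=?,scc[4]=0,scc[5]=?,scc[6]=1,scc[7]=0)
step 5: low=(low[0]=0,low[1]=3,low[2]=?,low[3]=?,low[4]=0,low[5]=?,low[6]=4,low[7]=0); scc=(scc[0]=0,scc[1]=2,scc[2]=?,scc[3]=?,scc[4]=0,scc[5]=?,scc[6]=1,scc[7]=0)
step 6: low=(low[0]=0,low[1]=3,low[2]=5,low[3]=?,low[4]=0,low[5]=?,low[6]=4,low[7]=0); scc=(scc[0]=0,scc[1]=2,scc[2]=3,scc[3]=?,scc[4]=0,scc[5]=?,scc[6]=1,scc[7]=0)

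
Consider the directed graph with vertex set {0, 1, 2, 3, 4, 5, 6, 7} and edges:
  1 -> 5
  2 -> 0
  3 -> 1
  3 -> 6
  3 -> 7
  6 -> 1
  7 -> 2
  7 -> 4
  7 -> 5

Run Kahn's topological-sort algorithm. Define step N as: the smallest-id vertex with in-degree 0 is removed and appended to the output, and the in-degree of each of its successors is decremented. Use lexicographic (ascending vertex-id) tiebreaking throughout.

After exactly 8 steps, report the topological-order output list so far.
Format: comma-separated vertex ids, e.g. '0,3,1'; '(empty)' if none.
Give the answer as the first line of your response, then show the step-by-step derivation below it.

3,6,1,7,2,0,4,5

step 1: output 3; order=[3]; indeg=(1,1,1,0,1,2,0,0)
step 2: output 6; order=[3,6]; indeg=(1,0,1,0,1,2,0,0)
step 3: output 1; order=[3,6,1]; indeg=(1,0,1,0,1,1,0,0)
step 4: output 7; order=[3,6,1,7]; indeg=(1,0,0,0,0,0,0,0)
step 5: output 2; order=[3,6,1,7,2]; indeg=(0,0,0,0,0,0,0,0)
step 6: output 0; order=[3,6,1,7,2,0]; indeg=(0,0,0,0,0,0,0,0)
step 7: output 4; order=[3,6,1,7,2,0,4]; indeg=(0,0,0,0,0,0,0,0)
step 8: output 5; order=[3,6,1,7,2,0,4,5]; indeg=(0,0,0,0,0,0,0,0)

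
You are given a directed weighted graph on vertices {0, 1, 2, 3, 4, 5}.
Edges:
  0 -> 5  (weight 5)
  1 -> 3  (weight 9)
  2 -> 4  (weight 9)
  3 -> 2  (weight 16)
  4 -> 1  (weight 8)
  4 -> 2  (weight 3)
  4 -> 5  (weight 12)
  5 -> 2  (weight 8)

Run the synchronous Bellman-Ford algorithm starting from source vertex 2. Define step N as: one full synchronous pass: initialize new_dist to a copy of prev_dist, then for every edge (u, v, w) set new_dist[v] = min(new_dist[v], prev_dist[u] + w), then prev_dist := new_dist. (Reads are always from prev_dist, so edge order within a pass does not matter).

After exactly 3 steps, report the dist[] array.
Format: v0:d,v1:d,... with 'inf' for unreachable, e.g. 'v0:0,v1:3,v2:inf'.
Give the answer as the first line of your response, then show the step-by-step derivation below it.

v0:inf,v1:17,v2:0,v3:26,v4:9,v5:21

step 1: dist = v0:inf,v1:inf,v2:0,v3:inf,v4:9,v5:inf
step 2: dist = v0:inf,v1:17,v2:0,v3:inf,v4:9,v5:21
step 3: dist = v0:inf,v1:17,v2:0,v3:26,v4:9,v5:21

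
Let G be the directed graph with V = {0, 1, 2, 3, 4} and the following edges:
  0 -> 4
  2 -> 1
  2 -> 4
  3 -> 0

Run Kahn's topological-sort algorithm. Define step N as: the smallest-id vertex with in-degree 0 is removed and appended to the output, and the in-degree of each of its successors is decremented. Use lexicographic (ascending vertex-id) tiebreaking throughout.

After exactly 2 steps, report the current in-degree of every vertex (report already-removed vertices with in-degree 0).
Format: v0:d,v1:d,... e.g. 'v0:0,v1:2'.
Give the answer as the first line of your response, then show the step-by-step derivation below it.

v0:1,v1:0,v2:0,v3:0,v4:1

step 1: output 2; order=[2]; indeg=(1,0,0,0,1)
step 2: output 1; order=[2,1]; indeg=(1,0,0,0,1)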